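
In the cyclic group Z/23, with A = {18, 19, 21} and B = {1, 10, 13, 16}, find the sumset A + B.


Work in Z/23Z: reduce every sum a + b modulo 23.
Enumerate all 12 pairs:
a = 18: 18+1=19, 18+10=5, 18+13=8, 18+16=11
a = 19: 19+1=20, 19+10=6, 19+13=9, 19+16=12
a = 21: 21+1=22, 21+10=8, 21+13=11, 21+16=14
Distinct residues collected: {5, 6, 8, 9, 11, 12, 14, 19, 20, 22}
|A + B| = 10 (out of 23 total residues).

A + B = {5, 6, 8, 9, 11, 12, 14, 19, 20, 22}


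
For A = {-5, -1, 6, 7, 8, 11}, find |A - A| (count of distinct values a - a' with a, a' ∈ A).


A - A = {a - a' : a, a' ∈ A}; |A| = 6.
Bounds: 2|A|-1 ≤ |A - A| ≤ |A|² - |A| + 1, i.e. 11 ≤ |A - A| ≤ 31.
Note: 0 ∈ A - A always (from a - a). The set is symmetric: if d ∈ A - A then -d ∈ A - A.
Enumerate nonzero differences d = a - a' with a > a' (then include -d):
Positive differences: {1, 2, 3, 4, 5, 7, 8, 9, 11, 12, 13, 16}
Full difference set: {0} ∪ (positive diffs) ∪ (negative diffs).
|A - A| = 1 + 2·12 = 25 (matches direct enumeration: 25).

|A - A| = 25


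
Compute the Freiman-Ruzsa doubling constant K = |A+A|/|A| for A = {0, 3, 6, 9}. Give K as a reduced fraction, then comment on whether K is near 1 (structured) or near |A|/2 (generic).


|A| = 4.
Compute A + A by enumerating all 16 pairs.
A + A = {0, 3, 6, 9, 12, 15, 18}, so |A + A| = 7.
K = |A + A| / |A| = 7/4 (already in lowest terms) ≈ 1.7500.
Reference: AP of size 4 gives K = 7/4 ≈ 1.7500; a fully generic set of size 4 gives K ≈ 2.5000.

|A| = 4, |A + A| = 7, K = 7/4.


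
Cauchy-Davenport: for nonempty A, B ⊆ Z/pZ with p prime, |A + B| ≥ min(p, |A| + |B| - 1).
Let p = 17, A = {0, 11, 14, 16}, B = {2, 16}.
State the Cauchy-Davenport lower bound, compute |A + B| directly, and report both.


Cauchy-Davenport: |A + B| ≥ min(p, |A| + |B| - 1) for A, B nonempty in Z/pZ.
|A| = 4, |B| = 2, p = 17.
CD lower bound = min(17, 4 + 2 - 1) = min(17, 5) = 5.
Compute A + B mod 17 directly:
a = 0: 0+2=2, 0+16=16
a = 11: 11+2=13, 11+16=10
a = 14: 14+2=16, 14+16=13
a = 16: 16+2=1, 16+16=15
A + B = {1, 2, 10, 13, 15, 16}, so |A + B| = 6.
Verify: 6 ≥ 5? Yes ✓.

CD lower bound = 5, actual |A + B| = 6.


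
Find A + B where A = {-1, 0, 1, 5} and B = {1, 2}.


A + B = {a + b : a ∈ A, b ∈ B}.
Enumerate all |A|·|B| = 4·2 = 8 pairs (a, b) and collect distinct sums.
a = -1: -1+1=0, -1+2=1
a = 0: 0+1=1, 0+2=2
a = 1: 1+1=2, 1+2=3
a = 5: 5+1=6, 5+2=7
Collecting distinct sums: A + B = {0, 1, 2, 3, 6, 7}
|A + B| = 6

A + B = {0, 1, 2, 3, 6, 7}


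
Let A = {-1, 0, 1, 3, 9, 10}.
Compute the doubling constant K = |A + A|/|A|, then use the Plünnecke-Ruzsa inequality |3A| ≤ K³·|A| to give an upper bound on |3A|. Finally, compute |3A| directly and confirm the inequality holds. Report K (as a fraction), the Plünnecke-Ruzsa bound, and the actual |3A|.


|A| = 6.
Step 1: Compute A + A by enumerating all 36 pairs.
A + A = {-2, -1, 0, 1, 2, 3, 4, 6, 8, 9, 10, 11, 12, 13, 18, 19, 20}, so |A + A| = 17.
Step 2: Doubling constant K = |A + A|/|A| = 17/6 = 17/6 ≈ 2.8333.
Step 3: Plünnecke-Ruzsa gives |3A| ≤ K³·|A| = (2.8333)³ · 6 ≈ 136.4722.
Step 4: Compute 3A = A + A + A directly by enumerating all triples (a,b,c) ∈ A³; |3A| = 31.
Step 5: Check 31 ≤ 136.4722? Yes ✓.

K = 17/6, Plünnecke-Ruzsa bound K³|A| ≈ 136.4722, |3A| = 31, inequality holds.


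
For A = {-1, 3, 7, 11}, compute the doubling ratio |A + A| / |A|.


|A| = 4.
Compute A + A by enumerating all 16 pairs.
A + A = {-2, 2, 6, 10, 14, 18, 22}, so |A + A| = 7.
K = |A + A| / |A| = 7/4 (already in lowest terms) ≈ 1.7500.
Reference: AP of size 4 gives K = 7/4 ≈ 1.7500; a fully generic set of size 4 gives K ≈ 2.5000.

|A| = 4, |A + A| = 7, K = 7/4.


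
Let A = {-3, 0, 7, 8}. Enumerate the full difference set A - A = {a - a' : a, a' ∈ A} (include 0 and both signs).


A - A = {a - a' : a, a' ∈ A}.
Compute a - a' for each ordered pair (a, a'):
a = -3: -3--3=0, -3-0=-3, -3-7=-10, -3-8=-11
a = 0: 0--3=3, 0-0=0, 0-7=-7, 0-8=-8
a = 7: 7--3=10, 7-0=7, 7-7=0, 7-8=-1
a = 8: 8--3=11, 8-0=8, 8-7=1, 8-8=0
Collecting distinct values (and noting 0 appears from a-a):
A - A = {-11, -10, -8, -7, -3, -1, 0, 1, 3, 7, 8, 10, 11}
|A - A| = 13

A - A = {-11, -10, -8, -7, -3, -1, 0, 1, 3, 7, 8, 10, 11}


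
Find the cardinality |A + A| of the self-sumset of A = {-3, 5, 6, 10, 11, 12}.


A + A = {a + a' : a, a' ∈ A}; |A| = 6.
General bounds: 2|A| - 1 ≤ |A + A| ≤ |A|(|A|+1)/2, i.e. 11 ≤ |A + A| ≤ 21.
Lower bound 2|A|-1 is attained iff A is an arithmetic progression.
Enumerate sums a + a' for a ≤ a' (symmetric, so this suffices):
a = -3: -3+-3=-6, -3+5=2, -3+6=3, -3+10=7, -3+11=8, -3+12=9
a = 5: 5+5=10, 5+6=11, 5+10=15, 5+11=16, 5+12=17
a = 6: 6+6=12, 6+10=16, 6+11=17, 6+12=18
a = 10: 10+10=20, 10+11=21, 10+12=22
a = 11: 11+11=22, 11+12=23
a = 12: 12+12=24
Distinct sums: {-6, 2, 3, 7, 8, 9, 10, 11, 12, 15, 16, 17, 18, 20, 21, 22, 23, 24}
|A + A| = 18

|A + A| = 18


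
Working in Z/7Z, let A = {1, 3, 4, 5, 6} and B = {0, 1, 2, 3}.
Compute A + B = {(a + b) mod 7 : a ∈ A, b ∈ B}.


Work in Z/7Z: reduce every sum a + b modulo 7.
Enumerate all 20 pairs:
a = 1: 1+0=1, 1+1=2, 1+2=3, 1+3=4
a = 3: 3+0=3, 3+1=4, 3+2=5, 3+3=6
a = 4: 4+0=4, 4+1=5, 4+2=6, 4+3=0
a = 5: 5+0=5, 5+1=6, 5+2=0, 5+3=1
a = 6: 6+0=6, 6+1=0, 6+2=1, 6+3=2
Distinct residues collected: {0, 1, 2, 3, 4, 5, 6}
|A + B| = 7 (out of 7 total residues).

A + B = {0, 1, 2, 3, 4, 5, 6}


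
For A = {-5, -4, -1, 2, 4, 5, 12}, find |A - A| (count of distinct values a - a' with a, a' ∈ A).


A - A = {a - a' : a, a' ∈ A}; |A| = 7.
Bounds: 2|A|-1 ≤ |A - A| ≤ |A|² - |A| + 1, i.e. 13 ≤ |A - A| ≤ 43.
Note: 0 ∈ A - A always (from a - a). The set is symmetric: if d ∈ A - A then -d ∈ A - A.
Enumerate nonzero differences d = a - a' with a > a' (then include -d):
Positive differences: {1, 2, 3, 4, 5, 6, 7, 8, 9, 10, 13, 16, 17}
Full difference set: {0} ∪ (positive diffs) ∪ (negative diffs).
|A - A| = 1 + 2·13 = 27 (matches direct enumeration: 27).

|A - A| = 27


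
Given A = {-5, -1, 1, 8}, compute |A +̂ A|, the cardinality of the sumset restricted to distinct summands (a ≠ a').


Restricted sumset: A +̂ A = {a + a' : a ∈ A, a' ∈ A, a ≠ a'}.
Equivalently, take A + A and drop any sum 2a that is achievable ONLY as a + a for a ∈ A (i.e. sums representable only with equal summands).
Enumerate pairs (a, a') with a < a' (symmetric, so each unordered pair gives one sum; this covers all a ≠ a'):
  -5 + -1 = -6
  -5 + 1 = -4
  -5 + 8 = 3
  -1 + 1 = 0
  -1 + 8 = 7
  1 + 8 = 9
Collected distinct sums: {-6, -4, 0, 3, 7, 9}
|A +̂ A| = 6
(Reference bound: |A +̂ A| ≥ 2|A| - 3 for |A| ≥ 2, with |A| = 4 giving ≥ 5.)

|A +̂ A| = 6


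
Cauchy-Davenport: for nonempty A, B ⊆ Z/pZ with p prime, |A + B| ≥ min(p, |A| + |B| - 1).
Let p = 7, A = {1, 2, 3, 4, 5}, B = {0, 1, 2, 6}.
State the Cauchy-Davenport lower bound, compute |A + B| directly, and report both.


Cauchy-Davenport: |A + B| ≥ min(p, |A| + |B| - 1) for A, B nonempty in Z/pZ.
|A| = 5, |B| = 4, p = 7.
CD lower bound = min(7, 5 + 4 - 1) = min(7, 8) = 7.
Compute A + B mod 7 directly:
a = 1: 1+0=1, 1+1=2, 1+2=3, 1+6=0
a = 2: 2+0=2, 2+1=3, 2+2=4, 2+6=1
a = 3: 3+0=3, 3+1=4, 3+2=5, 3+6=2
a = 4: 4+0=4, 4+1=5, 4+2=6, 4+6=3
a = 5: 5+0=5, 5+1=6, 5+2=0, 5+6=4
A + B = {0, 1, 2, 3, 4, 5, 6}, so |A + B| = 7.
Verify: 7 ≥ 7? Yes ✓.

CD lower bound = 7, actual |A + B| = 7.


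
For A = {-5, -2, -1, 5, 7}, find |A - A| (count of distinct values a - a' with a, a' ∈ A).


A - A = {a - a' : a, a' ∈ A}; |A| = 5.
Bounds: 2|A|-1 ≤ |A - A| ≤ |A|² - |A| + 1, i.e. 9 ≤ |A - A| ≤ 21.
Note: 0 ∈ A - A always (from a - a). The set is symmetric: if d ∈ A - A then -d ∈ A - A.
Enumerate nonzero differences d = a - a' with a > a' (then include -d):
Positive differences: {1, 2, 3, 4, 6, 7, 8, 9, 10, 12}
Full difference set: {0} ∪ (positive diffs) ∪ (negative diffs).
|A - A| = 1 + 2·10 = 21 (matches direct enumeration: 21).

|A - A| = 21


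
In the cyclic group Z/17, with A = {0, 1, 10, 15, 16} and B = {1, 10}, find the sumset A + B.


Work in Z/17Z: reduce every sum a + b modulo 17.
Enumerate all 10 pairs:
a = 0: 0+1=1, 0+10=10
a = 1: 1+1=2, 1+10=11
a = 10: 10+1=11, 10+10=3
a = 15: 15+1=16, 15+10=8
a = 16: 16+1=0, 16+10=9
Distinct residues collected: {0, 1, 2, 3, 8, 9, 10, 11, 16}
|A + B| = 9 (out of 17 total residues).

A + B = {0, 1, 2, 3, 8, 9, 10, 11, 16}


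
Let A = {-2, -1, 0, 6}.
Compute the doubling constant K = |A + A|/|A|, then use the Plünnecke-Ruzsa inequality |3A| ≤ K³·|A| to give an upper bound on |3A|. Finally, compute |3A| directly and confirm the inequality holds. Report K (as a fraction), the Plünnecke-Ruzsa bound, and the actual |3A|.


|A| = 4.
Step 1: Compute A + A by enumerating all 16 pairs.
A + A = {-4, -3, -2, -1, 0, 4, 5, 6, 12}, so |A + A| = 9.
Step 2: Doubling constant K = |A + A|/|A| = 9/4 = 9/4 ≈ 2.2500.
Step 3: Plünnecke-Ruzsa gives |3A| ≤ K³·|A| = (2.2500)³ · 4 ≈ 45.5625.
Step 4: Compute 3A = A + A + A directly by enumerating all triples (a,b,c) ∈ A³; |3A| = 16.
Step 5: Check 16 ≤ 45.5625? Yes ✓.

K = 9/4, Plünnecke-Ruzsa bound K³|A| ≈ 45.5625, |3A| = 16, inequality holds.


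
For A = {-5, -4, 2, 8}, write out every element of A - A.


A - A = {a - a' : a, a' ∈ A}.
Compute a - a' for each ordered pair (a, a'):
a = -5: -5--5=0, -5--4=-1, -5-2=-7, -5-8=-13
a = -4: -4--5=1, -4--4=0, -4-2=-6, -4-8=-12
a = 2: 2--5=7, 2--4=6, 2-2=0, 2-8=-6
a = 8: 8--5=13, 8--4=12, 8-2=6, 8-8=0
Collecting distinct values (and noting 0 appears from a-a):
A - A = {-13, -12, -7, -6, -1, 0, 1, 6, 7, 12, 13}
|A - A| = 11

A - A = {-13, -12, -7, -6, -1, 0, 1, 6, 7, 12, 13}


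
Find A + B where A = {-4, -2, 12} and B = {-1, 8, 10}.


A + B = {a + b : a ∈ A, b ∈ B}.
Enumerate all |A|·|B| = 3·3 = 9 pairs (a, b) and collect distinct sums.
a = -4: -4+-1=-5, -4+8=4, -4+10=6
a = -2: -2+-1=-3, -2+8=6, -2+10=8
a = 12: 12+-1=11, 12+8=20, 12+10=22
Collecting distinct sums: A + B = {-5, -3, 4, 6, 8, 11, 20, 22}
|A + B| = 8

A + B = {-5, -3, 4, 6, 8, 11, 20, 22}


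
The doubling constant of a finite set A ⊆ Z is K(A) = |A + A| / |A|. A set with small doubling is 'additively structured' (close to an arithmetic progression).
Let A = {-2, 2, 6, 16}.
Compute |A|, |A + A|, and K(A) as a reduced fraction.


|A| = 4.
Compute A + A by enumerating all 16 pairs.
A + A = {-4, 0, 4, 8, 12, 14, 18, 22, 32}, so |A + A| = 9.
K = |A + A| / |A| = 9/4 (already in lowest terms) ≈ 2.2500.
Reference: AP of size 4 gives K = 7/4 ≈ 1.7500; a fully generic set of size 4 gives K ≈ 2.5000.

|A| = 4, |A + A| = 9, K = 9/4.


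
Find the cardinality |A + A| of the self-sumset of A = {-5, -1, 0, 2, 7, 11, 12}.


A + A = {a + a' : a, a' ∈ A}; |A| = 7.
General bounds: 2|A| - 1 ≤ |A + A| ≤ |A|(|A|+1)/2, i.e. 13 ≤ |A + A| ≤ 28.
Lower bound 2|A|-1 is attained iff A is an arithmetic progression.
Enumerate sums a + a' for a ≤ a' (symmetric, so this suffices):
a = -5: -5+-5=-10, -5+-1=-6, -5+0=-5, -5+2=-3, -5+7=2, -5+11=6, -5+12=7
a = -1: -1+-1=-2, -1+0=-1, -1+2=1, -1+7=6, -1+11=10, -1+12=11
a = 0: 0+0=0, 0+2=2, 0+7=7, 0+11=11, 0+12=12
a = 2: 2+2=4, 2+7=9, 2+11=13, 2+12=14
a = 7: 7+7=14, 7+11=18, 7+12=19
a = 11: 11+11=22, 11+12=23
a = 12: 12+12=24
Distinct sums: {-10, -6, -5, -3, -2, -1, 0, 1, 2, 4, 6, 7, 9, 10, 11, 12, 13, 14, 18, 19, 22, 23, 24}
|A + A| = 23

|A + A| = 23


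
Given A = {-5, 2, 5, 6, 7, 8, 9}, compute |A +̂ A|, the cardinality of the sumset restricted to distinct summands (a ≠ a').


Restricted sumset: A +̂ A = {a + a' : a ∈ A, a' ∈ A, a ≠ a'}.
Equivalently, take A + A and drop any sum 2a that is achievable ONLY as a + a for a ∈ A (i.e. sums representable only with equal summands).
Enumerate pairs (a, a') with a < a' (symmetric, so each unordered pair gives one sum; this covers all a ≠ a'):
  -5 + 2 = -3
  -5 + 5 = 0
  -5 + 6 = 1
  -5 + 7 = 2
  -5 + 8 = 3
  -5 + 9 = 4
  2 + 5 = 7
  2 + 6 = 8
  2 + 7 = 9
  2 + 8 = 10
  2 + 9 = 11
  5 + 6 = 11
  5 + 7 = 12
  5 + 8 = 13
  5 + 9 = 14
  6 + 7 = 13
  6 + 8 = 14
  6 + 9 = 15
  7 + 8 = 15
  7 + 9 = 16
  8 + 9 = 17
Collected distinct sums: {-3, 0, 1, 2, 3, 4, 7, 8, 9, 10, 11, 12, 13, 14, 15, 16, 17}
|A +̂ A| = 17
(Reference bound: |A +̂ A| ≥ 2|A| - 3 for |A| ≥ 2, with |A| = 7 giving ≥ 11.)

|A +̂ A| = 17


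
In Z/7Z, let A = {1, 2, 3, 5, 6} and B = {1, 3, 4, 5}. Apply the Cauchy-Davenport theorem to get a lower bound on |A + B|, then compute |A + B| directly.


Cauchy-Davenport: |A + B| ≥ min(p, |A| + |B| - 1) for A, B nonempty in Z/pZ.
|A| = 5, |B| = 4, p = 7.
CD lower bound = min(7, 5 + 4 - 1) = min(7, 8) = 7.
Compute A + B mod 7 directly:
a = 1: 1+1=2, 1+3=4, 1+4=5, 1+5=6
a = 2: 2+1=3, 2+3=5, 2+4=6, 2+5=0
a = 3: 3+1=4, 3+3=6, 3+4=0, 3+5=1
a = 5: 5+1=6, 5+3=1, 5+4=2, 5+5=3
a = 6: 6+1=0, 6+3=2, 6+4=3, 6+5=4
A + B = {0, 1, 2, 3, 4, 5, 6}, so |A + B| = 7.
Verify: 7 ≥ 7? Yes ✓.

CD lower bound = 7, actual |A + B| = 7.


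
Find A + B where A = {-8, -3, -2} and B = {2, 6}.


A + B = {a + b : a ∈ A, b ∈ B}.
Enumerate all |A|·|B| = 3·2 = 6 pairs (a, b) and collect distinct sums.
a = -8: -8+2=-6, -8+6=-2
a = -3: -3+2=-1, -3+6=3
a = -2: -2+2=0, -2+6=4
Collecting distinct sums: A + B = {-6, -2, -1, 0, 3, 4}
|A + B| = 6

A + B = {-6, -2, -1, 0, 3, 4}


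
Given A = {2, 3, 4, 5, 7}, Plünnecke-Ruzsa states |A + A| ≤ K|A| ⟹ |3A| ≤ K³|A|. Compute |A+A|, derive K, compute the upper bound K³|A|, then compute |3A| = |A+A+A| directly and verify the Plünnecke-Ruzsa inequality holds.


|A| = 5.
Step 1: Compute A + A by enumerating all 25 pairs.
A + A = {4, 5, 6, 7, 8, 9, 10, 11, 12, 14}, so |A + A| = 10.
Step 2: Doubling constant K = |A + A|/|A| = 10/5 = 10/5 ≈ 2.0000.
Step 3: Plünnecke-Ruzsa gives |3A| ≤ K³·|A| = (2.0000)³ · 5 ≈ 40.0000.
Step 4: Compute 3A = A + A + A directly by enumerating all triples (a,b,c) ∈ A³; |3A| = 15.
Step 5: Check 15 ≤ 40.0000? Yes ✓.

K = 10/5, Plünnecke-Ruzsa bound K³|A| ≈ 40.0000, |3A| = 15, inequality holds.


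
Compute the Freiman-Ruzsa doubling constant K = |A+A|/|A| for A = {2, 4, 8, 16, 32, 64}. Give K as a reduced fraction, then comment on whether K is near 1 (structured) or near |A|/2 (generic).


|A| = 6.
Compute A + A by enumerating all 36 pairs.
A + A = {4, 6, 8, 10, 12, 16, 18, 20, 24, 32, 34, 36, 40, 48, 64, 66, 68, 72, 80, 96, 128}, so |A + A| = 21.
K = |A + A| / |A| = 21/6 = 7/2 ≈ 3.5000.
Reference: AP of size 6 gives K = 11/6 ≈ 1.8333; a fully generic set of size 6 gives K ≈ 3.5000.

|A| = 6, |A + A| = 21, K = 21/6 = 7/2.


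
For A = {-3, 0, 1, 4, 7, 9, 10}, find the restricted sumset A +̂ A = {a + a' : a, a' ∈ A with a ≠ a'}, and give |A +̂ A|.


Restricted sumset: A +̂ A = {a + a' : a ∈ A, a' ∈ A, a ≠ a'}.
Equivalently, take A + A and drop any sum 2a that is achievable ONLY as a + a for a ∈ A (i.e. sums representable only with equal summands).
Enumerate pairs (a, a') with a < a' (symmetric, so each unordered pair gives one sum; this covers all a ≠ a'):
  -3 + 0 = -3
  -3 + 1 = -2
  -3 + 4 = 1
  -3 + 7 = 4
  -3 + 9 = 6
  -3 + 10 = 7
  0 + 1 = 1
  0 + 4 = 4
  0 + 7 = 7
  0 + 9 = 9
  0 + 10 = 10
  1 + 4 = 5
  1 + 7 = 8
  1 + 9 = 10
  1 + 10 = 11
  4 + 7 = 11
  4 + 9 = 13
  4 + 10 = 14
  7 + 9 = 16
  7 + 10 = 17
  9 + 10 = 19
Collected distinct sums: {-3, -2, 1, 4, 5, 6, 7, 8, 9, 10, 11, 13, 14, 16, 17, 19}
|A +̂ A| = 16
(Reference bound: |A +̂ A| ≥ 2|A| - 3 for |A| ≥ 2, with |A| = 7 giving ≥ 11.)

|A +̂ A| = 16


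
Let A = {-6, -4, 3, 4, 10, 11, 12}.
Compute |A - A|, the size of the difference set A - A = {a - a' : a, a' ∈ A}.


A - A = {a - a' : a, a' ∈ A}; |A| = 7.
Bounds: 2|A|-1 ≤ |A - A| ≤ |A|² - |A| + 1, i.e. 13 ≤ |A - A| ≤ 43.
Note: 0 ∈ A - A always (from a - a). The set is symmetric: if d ∈ A - A then -d ∈ A - A.
Enumerate nonzero differences d = a - a' with a > a' (then include -d):
Positive differences: {1, 2, 6, 7, 8, 9, 10, 14, 15, 16, 17, 18}
Full difference set: {0} ∪ (positive diffs) ∪ (negative diffs).
|A - A| = 1 + 2·12 = 25 (matches direct enumeration: 25).

|A - A| = 25


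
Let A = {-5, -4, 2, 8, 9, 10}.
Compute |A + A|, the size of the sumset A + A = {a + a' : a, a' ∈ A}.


A + A = {a + a' : a, a' ∈ A}; |A| = 6.
General bounds: 2|A| - 1 ≤ |A + A| ≤ |A|(|A|+1)/2, i.e. 11 ≤ |A + A| ≤ 21.
Lower bound 2|A|-1 is attained iff A is an arithmetic progression.
Enumerate sums a + a' for a ≤ a' (symmetric, so this suffices):
a = -5: -5+-5=-10, -5+-4=-9, -5+2=-3, -5+8=3, -5+9=4, -5+10=5
a = -4: -4+-4=-8, -4+2=-2, -4+8=4, -4+9=5, -4+10=6
a = 2: 2+2=4, 2+8=10, 2+9=11, 2+10=12
a = 8: 8+8=16, 8+9=17, 8+10=18
a = 9: 9+9=18, 9+10=19
a = 10: 10+10=20
Distinct sums: {-10, -9, -8, -3, -2, 3, 4, 5, 6, 10, 11, 12, 16, 17, 18, 19, 20}
|A + A| = 17

|A + A| = 17


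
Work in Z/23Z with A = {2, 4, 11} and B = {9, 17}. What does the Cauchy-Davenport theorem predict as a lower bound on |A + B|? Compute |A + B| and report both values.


Cauchy-Davenport: |A + B| ≥ min(p, |A| + |B| - 1) for A, B nonempty in Z/pZ.
|A| = 3, |B| = 2, p = 23.
CD lower bound = min(23, 3 + 2 - 1) = min(23, 4) = 4.
Compute A + B mod 23 directly:
a = 2: 2+9=11, 2+17=19
a = 4: 4+9=13, 4+17=21
a = 11: 11+9=20, 11+17=5
A + B = {5, 11, 13, 19, 20, 21}, so |A + B| = 6.
Verify: 6 ≥ 4? Yes ✓.

CD lower bound = 4, actual |A + B| = 6.


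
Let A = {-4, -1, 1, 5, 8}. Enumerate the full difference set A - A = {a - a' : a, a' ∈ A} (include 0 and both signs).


A - A = {a - a' : a, a' ∈ A}.
Compute a - a' for each ordered pair (a, a'):
a = -4: -4--4=0, -4--1=-3, -4-1=-5, -4-5=-9, -4-8=-12
a = -1: -1--4=3, -1--1=0, -1-1=-2, -1-5=-6, -1-8=-9
a = 1: 1--4=5, 1--1=2, 1-1=0, 1-5=-4, 1-8=-7
a = 5: 5--4=9, 5--1=6, 5-1=4, 5-5=0, 5-8=-3
a = 8: 8--4=12, 8--1=9, 8-1=7, 8-5=3, 8-8=0
Collecting distinct values (and noting 0 appears from a-a):
A - A = {-12, -9, -7, -6, -5, -4, -3, -2, 0, 2, 3, 4, 5, 6, 7, 9, 12}
|A - A| = 17

A - A = {-12, -9, -7, -6, -5, -4, -3, -2, 0, 2, 3, 4, 5, 6, 7, 9, 12}


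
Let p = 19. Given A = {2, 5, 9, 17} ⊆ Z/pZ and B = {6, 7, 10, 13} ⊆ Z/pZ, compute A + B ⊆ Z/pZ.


Work in Z/19Z: reduce every sum a + b modulo 19.
Enumerate all 16 pairs:
a = 2: 2+6=8, 2+7=9, 2+10=12, 2+13=15
a = 5: 5+6=11, 5+7=12, 5+10=15, 5+13=18
a = 9: 9+6=15, 9+7=16, 9+10=0, 9+13=3
a = 17: 17+6=4, 17+7=5, 17+10=8, 17+13=11
Distinct residues collected: {0, 3, 4, 5, 8, 9, 11, 12, 15, 16, 18}
|A + B| = 11 (out of 19 total residues).

A + B = {0, 3, 4, 5, 8, 9, 11, 12, 15, 16, 18}


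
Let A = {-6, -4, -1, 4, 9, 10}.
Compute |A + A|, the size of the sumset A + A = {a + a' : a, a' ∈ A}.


A + A = {a + a' : a, a' ∈ A}; |A| = 6.
General bounds: 2|A| - 1 ≤ |A + A| ≤ |A|(|A|+1)/2, i.e. 11 ≤ |A + A| ≤ 21.
Lower bound 2|A|-1 is attained iff A is an arithmetic progression.
Enumerate sums a + a' for a ≤ a' (symmetric, so this suffices):
a = -6: -6+-6=-12, -6+-4=-10, -6+-1=-7, -6+4=-2, -6+9=3, -6+10=4
a = -4: -4+-4=-8, -4+-1=-5, -4+4=0, -4+9=5, -4+10=6
a = -1: -1+-1=-2, -1+4=3, -1+9=8, -1+10=9
a = 4: 4+4=8, 4+9=13, 4+10=14
a = 9: 9+9=18, 9+10=19
a = 10: 10+10=20
Distinct sums: {-12, -10, -8, -7, -5, -2, 0, 3, 4, 5, 6, 8, 9, 13, 14, 18, 19, 20}
|A + A| = 18

|A + A| = 18


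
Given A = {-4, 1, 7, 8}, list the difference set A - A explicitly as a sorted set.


A - A = {a - a' : a, a' ∈ A}.
Compute a - a' for each ordered pair (a, a'):
a = -4: -4--4=0, -4-1=-5, -4-7=-11, -4-8=-12
a = 1: 1--4=5, 1-1=0, 1-7=-6, 1-8=-7
a = 7: 7--4=11, 7-1=6, 7-7=0, 7-8=-1
a = 8: 8--4=12, 8-1=7, 8-7=1, 8-8=0
Collecting distinct values (and noting 0 appears from a-a):
A - A = {-12, -11, -7, -6, -5, -1, 0, 1, 5, 6, 7, 11, 12}
|A - A| = 13

A - A = {-12, -11, -7, -6, -5, -1, 0, 1, 5, 6, 7, 11, 12}


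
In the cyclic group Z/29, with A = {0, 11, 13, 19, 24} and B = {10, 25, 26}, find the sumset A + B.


Work in Z/29Z: reduce every sum a + b modulo 29.
Enumerate all 15 pairs:
a = 0: 0+10=10, 0+25=25, 0+26=26
a = 11: 11+10=21, 11+25=7, 11+26=8
a = 13: 13+10=23, 13+25=9, 13+26=10
a = 19: 19+10=0, 19+25=15, 19+26=16
a = 24: 24+10=5, 24+25=20, 24+26=21
Distinct residues collected: {0, 5, 7, 8, 9, 10, 15, 16, 20, 21, 23, 25, 26}
|A + B| = 13 (out of 29 total residues).

A + B = {0, 5, 7, 8, 9, 10, 15, 16, 20, 21, 23, 25, 26}


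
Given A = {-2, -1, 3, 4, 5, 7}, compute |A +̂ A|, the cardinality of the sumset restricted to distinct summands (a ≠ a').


Restricted sumset: A +̂ A = {a + a' : a ∈ A, a' ∈ A, a ≠ a'}.
Equivalently, take A + A and drop any sum 2a that is achievable ONLY as a + a for a ∈ A (i.e. sums representable only with equal summands).
Enumerate pairs (a, a') with a < a' (symmetric, so each unordered pair gives one sum; this covers all a ≠ a'):
  -2 + -1 = -3
  -2 + 3 = 1
  -2 + 4 = 2
  -2 + 5 = 3
  -2 + 7 = 5
  -1 + 3 = 2
  -1 + 4 = 3
  -1 + 5 = 4
  -1 + 7 = 6
  3 + 4 = 7
  3 + 5 = 8
  3 + 7 = 10
  4 + 5 = 9
  4 + 7 = 11
  5 + 7 = 12
Collected distinct sums: {-3, 1, 2, 3, 4, 5, 6, 7, 8, 9, 10, 11, 12}
|A +̂ A| = 13
(Reference bound: |A +̂ A| ≥ 2|A| - 3 for |A| ≥ 2, with |A| = 6 giving ≥ 9.)

|A +̂ A| = 13


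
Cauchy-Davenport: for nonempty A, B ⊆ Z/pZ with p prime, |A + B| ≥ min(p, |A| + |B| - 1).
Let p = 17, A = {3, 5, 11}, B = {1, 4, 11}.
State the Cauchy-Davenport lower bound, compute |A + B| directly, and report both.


Cauchy-Davenport: |A + B| ≥ min(p, |A| + |B| - 1) for A, B nonempty in Z/pZ.
|A| = 3, |B| = 3, p = 17.
CD lower bound = min(17, 3 + 3 - 1) = min(17, 5) = 5.
Compute A + B mod 17 directly:
a = 3: 3+1=4, 3+4=7, 3+11=14
a = 5: 5+1=6, 5+4=9, 5+11=16
a = 11: 11+1=12, 11+4=15, 11+11=5
A + B = {4, 5, 6, 7, 9, 12, 14, 15, 16}, so |A + B| = 9.
Verify: 9 ≥ 5? Yes ✓.

CD lower bound = 5, actual |A + B| = 9.


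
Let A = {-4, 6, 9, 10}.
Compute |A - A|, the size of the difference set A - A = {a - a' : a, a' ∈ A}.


A - A = {a - a' : a, a' ∈ A}; |A| = 4.
Bounds: 2|A|-1 ≤ |A - A| ≤ |A|² - |A| + 1, i.e. 7 ≤ |A - A| ≤ 13.
Note: 0 ∈ A - A always (from a - a). The set is symmetric: if d ∈ A - A then -d ∈ A - A.
Enumerate nonzero differences d = a - a' with a > a' (then include -d):
Positive differences: {1, 3, 4, 10, 13, 14}
Full difference set: {0} ∪ (positive diffs) ∪ (negative diffs).
|A - A| = 1 + 2·6 = 13 (matches direct enumeration: 13).

|A - A| = 13


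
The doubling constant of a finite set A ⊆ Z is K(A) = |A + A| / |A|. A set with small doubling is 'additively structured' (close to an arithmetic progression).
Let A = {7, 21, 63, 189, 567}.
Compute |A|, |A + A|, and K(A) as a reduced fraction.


|A| = 5.
Compute A + A by enumerating all 25 pairs.
A + A = {14, 28, 42, 70, 84, 126, 196, 210, 252, 378, 574, 588, 630, 756, 1134}, so |A + A| = 15.
K = |A + A| / |A| = 15/5 = 3/1 ≈ 3.0000.
Reference: AP of size 5 gives K = 9/5 ≈ 1.8000; a fully generic set of size 5 gives K ≈ 3.0000.

|A| = 5, |A + A| = 15, K = 15/5 = 3/1.


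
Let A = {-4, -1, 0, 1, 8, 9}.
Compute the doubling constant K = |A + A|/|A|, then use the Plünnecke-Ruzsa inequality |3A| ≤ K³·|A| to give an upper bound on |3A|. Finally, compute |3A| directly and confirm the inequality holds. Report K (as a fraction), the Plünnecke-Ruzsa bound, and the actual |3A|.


|A| = 6.
Step 1: Compute A + A by enumerating all 36 pairs.
A + A = {-8, -5, -4, -3, -2, -1, 0, 1, 2, 4, 5, 7, 8, 9, 10, 16, 17, 18}, so |A + A| = 18.
Step 2: Doubling constant K = |A + A|/|A| = 18/6 = 18/6 ≈ 3.0000.
Step 3: Plünnecke-Ruzsa gives |3A| ≤ K³·|A| = (3.0000)³ · 6 ≈ 162.0000.
Step 4: Compute 3A = A + A + A directly by enumerating all triples (a,b,c) ∈ A³; |3A| = 34.
Step 5: Check 34 ≤ 162.0000? Yes ✓.

K = 18/6, Plünnecke-Ruzsa bound K³|A| ≈ 162.0000, |3A| = 34, inequality holds.


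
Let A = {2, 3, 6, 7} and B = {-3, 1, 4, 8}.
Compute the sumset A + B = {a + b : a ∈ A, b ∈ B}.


A + B = {a + b : a ∈ A, b ∈ B}.
Enumerate all |A|·|B| = 4·4 = 16 pairs (a, b) and collect distinct sums.
a = 2: 2+-3=-1, 2+1=3, 2+4=6, 2+8=10
a = 3: 3+-3=0, 3+1=4, 3+4=7, 3+8=11
a = 6: 6+-3=3, 6+1=7, 6+4=10, 6+8=14
a = 7: 7+-3=4, 7+1=8, 7+4=11, 7+8=15
Collecting distinct sums: A + B = {-1, 0, 3, 4, 6, 7, 8, 10, 11, 14, 15}
|A + B| = 11

A + B = {-1, 0, 3, 4, 6, 7, 8, 10, 11, 14, 15}


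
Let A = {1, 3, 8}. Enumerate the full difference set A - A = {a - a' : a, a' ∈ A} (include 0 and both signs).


A - A = {a - a' : a, a' ∈ A}.
Compute a - a' for each ordered pair (a, a'):
a = 1: 1-1=0, 1-3=-2, 1-8=-7
a = 3: 3-1=2, 3-3=0, 3-8=-5
a = 8: 8-1=7, 8-3=5, 8-8=0
Collecting distinct values (and noting 0 appears from a-a):
A - A = {-7, -5, -2, 0, 2, 5, 7}
|A - A| = 7

A - A = {-7, -5, -2, 0, 2, 5, 7}


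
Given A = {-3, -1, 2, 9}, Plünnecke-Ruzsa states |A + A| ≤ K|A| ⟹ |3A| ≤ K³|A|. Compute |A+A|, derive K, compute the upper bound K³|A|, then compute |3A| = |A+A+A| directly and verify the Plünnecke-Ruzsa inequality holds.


|A| = 4.
Step 1: Compute A + A by enumerating all 16 pairs.
A + A = {-6, -4, -2, -1, 1, 4, 6, 8, 11, 18}, so |A + A| = 10.
Step 2: Doubling constant K = |A + A|/|A| = 10/4 = 10/4 ≈ 2.5000.
Step 3: Plünnecke-Ruzsa gives |3A| ≤ K³·|A| = (2.5000)³ · 4 ≈ 62.5000.
Step 4: Compute 3A = A + A + A directly by enumerating all triples (a,b,c) ∈ A³; |3A| = 19.
Step 5: Check 19 ≤ 62.5000? Yes ✓.

K = 10/4, Plünnecke-Ruzsa bound K³|A| ≈ 62.5000, |3A| = 19, inequality holds.


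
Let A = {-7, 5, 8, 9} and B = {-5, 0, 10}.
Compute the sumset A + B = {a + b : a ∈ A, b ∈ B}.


A + B = {a + b : a ∈ A, b ∈ B}.
Enumerate all |A|·|B| = 4·3 = 12 pairs (a, b) and collect distinct sums.
a = -7: -7+-5=-12, -7+0=-7, -7+10=3
a = 5: 5+-5=0, 5+0=5, 5+10=15
a = 8: 8+-5=3, 8+0=8, 8+10=18
a = 9: 9+-5=4, 9+0=9, 9+10=19
Collecting distinct sums: A + B = {-12, -7, 0, 3, 4, 5, 8, 9, 15, 18, 19}
|A + B| = 11

A + B = {-12, -7, 0, 3, 4, 5, 8, 9, 15, 18, 19}


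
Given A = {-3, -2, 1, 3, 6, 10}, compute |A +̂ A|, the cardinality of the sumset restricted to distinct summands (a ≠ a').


Restricted sumset: A +̂ A = {a + a' : a ∈ A, a' ∈ A, a ≠ a'}.
Equivalently, take A + A and drop any sum 2a that is achievable ONLY as a + a for a ∈ A (i.e. sums representable only with equal summands).
Enumerate pairs (a, a') with a < a' (symmetric, so each unordered pair gives one sum; this covers all a ≠ a'):
  -3 + -2 = -5
  -3 + 1 = -2
  -3 + 3 = 0
  -3 + 6 = 3
  -3 + 10 = 7
  -2 + 1 = -1
  -2 + 3 = 1
  -2 + 6 = 4
  -2 + 10 = 8
  1 + 3 = 4
  1 + 6 = 7
  1 + 10 = 11
  3 + 6 = 9
  3 + 10 = 13
  6 + 10 = 16
Collected distinct sums: {-5, -2, -1, 0, 1, 3, 4, 7, 8, 9, 11, 13, 16}
|A +̂ A| = 13
(Reference bound: |A +̂ A| ≥ 2|A| - 3 for |A| ≥ 2, with |A| = 6 giving ≥ 9.)

|A +̂ A| = 13


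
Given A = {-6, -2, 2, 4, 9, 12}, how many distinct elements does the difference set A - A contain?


A - A = {a - a' : a, a' ∈ A}; |A| = 6.
Bounds: 2|A|-1 ≤ |A - A| ≤ |A|² - |A| + 1, i.e. 11 ≤ |A - A| ≤ 31.
Note: 0 ∈ A - A always (from a - a). The set is symmetric: if d ∈ A - A then -d ∈ A - A.
Enumerate nonzero differences d = a - a' with a > a' (then include -d):
Positive differences: {2, 3, 4, 5, 6, 7, 8, 10, 11, 14, 15, 18}
Full difference set: {0} ∪ (positive diffs) ∪ (negative diffs).
|A - A| = 1 + 2·12 = 25 (matches direct enumeration: 25).

|A - A| = 25


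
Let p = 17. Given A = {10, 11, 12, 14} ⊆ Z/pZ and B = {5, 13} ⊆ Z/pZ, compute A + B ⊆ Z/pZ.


Work in Z/17Z: reduce every sum a + b modulo 17.
Enumerate all 8 pairs:
a = 10: 10+5=15, 10+13=6
a = 11: 11+5=16, 11+13=7
a = 12: 12+5=0, 12+13=8
a = 14: 14+5=2, 14+13=10
Distinct residues collected: {0, 2, 6, 7, 8, 10, 15, 16}
|A + B| = 8 (out of 17 total residues).

A + B = {0, 2, 6, 7, 8, 10, 15, 16}


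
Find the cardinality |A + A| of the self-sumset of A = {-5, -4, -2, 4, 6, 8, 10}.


A + A = {a + a' : a, a' ∈ A}; |A| = 7.
General bounds: 2|A| - 1 ≤ |A + A| ≤ |A|(|A|+1)/2, i.e. 13 ≤ |A + A| ≤ 28.
Lower bound 2|A|-1 is attained iff A is an arithmetic progression.
Enumerate sums a + a' for a ≤ a' (symmetric, so this suffices):
a = -5: -5+-5=-10, -5+-4=-9, -5+-2=-7, -5+4=-1, -5+6=1, -5+8=3, -5+10=5
a = -4: -4+-4=-8, -4+-2=-6, -4+4=0, -4+6=2, -4+8=4, -4+10=6
a = -2: -2+-2=-4, -2+4=2, -2+6=4, -2+8=6, -2+10=8
a = 4: 4+4=8, 4+6=10, 4+8=12, 4+10=14
a = 6: 6+6=12, 6+8=14, 6+10=16
a = 8: 8+8=16, 8+10=18
a = 10: 10+10=20
Distinct sums: {-10, -9, -8, -7, -6, -4, -1, 0, 1, 2, 3, 4, 5, 6, 8, 10, 12, 14, 16, 18, 20}
|A + A| = 21

|A + A| = 21


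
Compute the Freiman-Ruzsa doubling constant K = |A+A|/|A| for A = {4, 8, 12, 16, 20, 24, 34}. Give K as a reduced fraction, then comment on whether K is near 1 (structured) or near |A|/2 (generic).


|A| = 7.
Compute A + A by enumerating all 49 pairs.
A + A = {8, 12, 16, 20, 24, 28, 32, 36, 38, 40, 42, 44, 46, 48, 50, 54, 58, 68}, so |A + A| = 18.
K = |A + A| / |A| = 18/7 (already in lowest terms) ≈ 2.5714.
Reference: AP of size 7 gives K = 13/7 ≈ 1.8571; a fully generic set of size 7 gives K ≈ 4.0000.

|A| = 7, |A + A| = 18, K = 18/7.


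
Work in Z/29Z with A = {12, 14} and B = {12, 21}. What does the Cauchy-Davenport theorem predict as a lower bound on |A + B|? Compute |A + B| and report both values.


Cauchy-Davenport: |A + B| ≥ min(p, |A| + |B| - 1) for A, B nonempty in Z/pZ.
|A| = 2, |B| = 2, p = 29.
CD lower bound = min(29, 2 + 2 - 1) = min(29, 3) = 3.
Compute A + B mod 29 directly:
a = 12: 12+12=24, 12+21=4
a = 14: 14+12=26, 14+21=6
A + B = {4, 6, 24, 26}, so |A + B| = 4.
Verify: 4 ≥ 3? Yes ✓.

CD lower bound = 3, actual |A + B| = 4.


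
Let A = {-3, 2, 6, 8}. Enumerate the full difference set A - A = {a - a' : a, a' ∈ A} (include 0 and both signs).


A - A = {a - a' : a, a' ∈ A}.
Compute a - a' for each ordered pair (a, a'):
a = -3: -3--3=0, -3-2=-5, -3-6=-9, -3-8=-11
a = 2: 2--3=5, 2-2=0, 2-6=-4, 2-8=-6
a = 6: 6--3=9, 6-2=4, 6-6=0, 6-8=-2
a = 8: 8--3=11, 8-2=6, 8-6=2, 8-8=0
Collecting distinct values (and noting 0 appears from a-a):
A - A = {-11, -9, -6, -5, -4, -2, 0, 2, 4, 5, 6, 9, 11}
|A - A| = 13

A - A = {-11, -9, -6, -5, -4, -2, 0, 2, 4, 5, 6, 9, 11}


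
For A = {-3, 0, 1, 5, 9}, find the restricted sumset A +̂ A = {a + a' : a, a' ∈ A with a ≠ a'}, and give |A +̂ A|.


Restricted sumset: A +̂ A = {a + a' : a ∈ A, a' ∈ A, a ≠ a'}.
Equivalently, take A + A and drop any sum 2a that is achievable ONLY as a + a for a ∈ A (i.e. sums representable only with equal summands).
Enumerate pairs (a, a') with a < a' (symmetric, so each unordered pair gives one sum; this covers all a ≠ a'):
  -3 + 0 = -3
  -3 + 1 = -2
  -3 + 5 = 2
  -3 + 9 = 6
  0 + 1 = 1
  0 + 5 = 5
  0 + 9 = 9
  1 + 5 = 6
  1 + 9 = 10
  5 + 9 = 14
Collected distinct sums: {-3, -2, 1, 2, 5, 6, 9, 10, 14}
|A +̂ A| = 9
(Reference bound: |A +̂ A| ≥ 2|A| - 3 for |A| ≥ 2, with |A| = 5 giving ≥ 7.)

|A +̂ A| = 9


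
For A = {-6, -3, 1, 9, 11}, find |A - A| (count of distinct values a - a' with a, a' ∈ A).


A - A = {a - a' : a, a' ∈ A}; |A| = 5.
Bounds: 2|A|-1 ≤ |A - A| ≤ |A|² - |A| + 1, i.e. 9 ≤ |A - A| ≤ 21.
Note: 0 ∈ A - A always (from a - a). The set is symmetric: if d ∈ A - A then -d ∈ A - A.
Enumerate nonzero differences d = a - a' with a > a' (then include -d):
Positive differences: {2, 3, 4, 7, 8, 10, 12, 14, 15, 17}
Full difference set: {0} ∪ (positive diffs) ∪ (negative diffs).
|A - A| = 1 + 2·10 = 21 (matches direct enumeration: 21).

|A - A| = 21


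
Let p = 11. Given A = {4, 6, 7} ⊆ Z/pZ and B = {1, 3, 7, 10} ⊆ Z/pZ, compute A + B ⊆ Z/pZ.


Work in Z/11Z: reduce every sum a + b modulo 11.
Enumerate all 12 pairs:
a = 4: 4+1=5, 4+3=7, 4+7=0, 4+10=3
a = 6: 6+1=7, 6+3=9, 6+7=2, 6+10=5
a = 7: 7+1=8, 7+3=10, 7+7=3, 7+10=6
Distinct residues collected: {0, 2, 3, 5, 6, 7, 8, 9, 10}
|A + B| = 9 (out of 11 total residues).

A + B = {0, 2, 3, 5, 6, 7, 8, 9, 10}


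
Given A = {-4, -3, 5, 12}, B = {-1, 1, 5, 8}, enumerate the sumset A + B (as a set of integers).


A + B = {a + b : a ∈ A, b ∈ B}.
Enumerate all |A|·|B| = 4·4 = 16 pairs (a, b) and collect distinct sums.
a = -4: -4+-1=-5, -4+1=-3, -4+5=1, -4+8=4
a = -3: -3+-1=-4, -3+1=-2, -3+5=2, -3+8=5
a = 5: 5+-1=4, 5+1=6, 5+5=10, 5+8=13
a = 12: 12+-1=11, 12+1=13, 12+5=17, 12+8=20
Collecting distinct sums: A + B = {-5, -4, -3, -2, 1, 2, 4, 5, 6, 10, 11, 13, 17, 20}
|A + B| = 14

A + B = {-5, -4, -3, -2, 1, 2, 4, 5, 6, 10, 11, 13, 17, 20}


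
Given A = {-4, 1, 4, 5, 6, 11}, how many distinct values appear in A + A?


A + A = {a + a' : a, a' ∈ A}; |A| = 6.
General bounds: 2|A| - 1 ≤ |A + A| ≤ |A|(|A|+1)/2, i.e. 11 ≤ |A + A| ≤ 21.
Lower bound 2|A|-1 is attained iff A is an arithmetic progression.
Enumerate sums a + a' for a ≤ a' (symmetric, so this suffices):
a = -4: -4+-4=-8, -4+1=-3, -4+4=0, -4+5=1, -4+6=2, -4+11=7
a = 1: 1+1=2, 1+4=5, 1+5=6, 1+6=7, 1+11=12
a = 4: 4+4=8, 4+5=9, 4+6=10, 4+11=15
a = 5: 5+5=10, 5+6=11, 5+11=16
a = 6: 6+6=12, 6+11=17
a = 11: 11+11=22
Distinct sums: {-8, -3, 0, 1, 2, 5, 6, 7, 8, 9, 10, 11, 12, 15, 16, 17, 22}
|A + A| = 17

|A + A| = 17


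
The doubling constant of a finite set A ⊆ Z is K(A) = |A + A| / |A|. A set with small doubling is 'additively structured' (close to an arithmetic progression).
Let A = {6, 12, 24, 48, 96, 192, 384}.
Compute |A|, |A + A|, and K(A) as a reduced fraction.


|A| = 7.
Compute A + A by enumerating all 49 pairs.
A + A = {12, 18, 24, 30, 36, 48, 54, 60, 72, 96, 102, 108, 120, 144, 192, 198, 204, 216, 240, 288, 384, 390, 396, 408, 432, 480, 576, 768}, so |A + A| = 28.
K = |A + A| / |A| = 28/7 = 4/1 ≈ 4.0000.
Reference: AP of size 7 gives K = 13/7 ≈ 1.8571; a fully generic set of size 7 gives K ≈ 4.0000.

|A| = 7, |A + A| = 28, K = 28/7 = 4/1.


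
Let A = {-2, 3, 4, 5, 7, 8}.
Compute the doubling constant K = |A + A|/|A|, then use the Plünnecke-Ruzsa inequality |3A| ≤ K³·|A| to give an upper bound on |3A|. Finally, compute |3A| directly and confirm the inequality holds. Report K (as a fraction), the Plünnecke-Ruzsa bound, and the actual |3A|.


|A| = 6.
Step 1: Compute A + A by enumerating all 36 pairs.
A + A = {-4, 1, 2, 3, 5, 6, 7, 8, 9, 10, 11, 12, 13, 14, 15, 16}, so |A + A| = 16.
Step 2: Doubling constant K = |A + A|/|A| = 16/6 = 16/6 ≈ 2.6667.
Step 3: Plünnecke-Ruzsa gives |3A| ≤ K³·|A| = (2.6667)³ · 6 ≈ 113.7778.
Step 4: Compute 3A = A + A + A directly by enumerating all triples (a,b,c) ∈ A³; |3A| = 26.
Step 5: Check 26 ≤ 113.7778? Yes ✓.

K = 16/6, Plünnecke-Ruzsa bound K³|A| ≈ 113.7778, |3A| = 26, inequality holds.


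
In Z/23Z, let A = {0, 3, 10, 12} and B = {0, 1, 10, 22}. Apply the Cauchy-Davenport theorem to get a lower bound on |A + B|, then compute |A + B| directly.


Cauchy-Davenport: |A + B| ≥ min(p, |A| + |B| - 1) for A, B nonempty in Z/pZ.
|A| = 4, |B| = 4, p = 23.
CD lower bound = min(23, 4 + 4 - 1) = min(23, 7) = 7.
Compute A + B mod 23 directly:
a = 0: 0+0=0, 0+1=1, 0+10=10, 0+22=22
a = 3: 3+0=3, 3+1=4, 3+10=13, 3+22=2
a = 10: 10+0=10, 10+1=11, 10+10=20, 10+22=9
a = 12: 12+0=12, 12+1=13, 12+10=22, 12+22=11
A + B = {0, 1, 2, 3, 4, 9, 10, 11, 12, 13, 20, 22}, so |A + B| = 12.
Verify: 12 ≥ 7? Yes ✓.

CD lower bound = 7, actual |A + B| = 12.


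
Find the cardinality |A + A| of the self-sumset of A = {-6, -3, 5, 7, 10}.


A + A = {a + a' : a, a' ∈ A}; |A| = 5.
General bounds: 2|A| - 1 ≤ |A + A| ≤ |A|(|A|+1)/2, i.e. 9 ≤ |A + A| ≤ 15.
Lower bound 2|A|-1 is attained iff A is an arithmetic progression.
Enumerate sums a + a' for a ≤ a' (symmetric, so this suffices):
a = -6: -6+-6=-12, -6+-3=-9, -6+5=-1, -6+7=1, -6+10=4
a = -3: -3+-3=-6, -3+5=2, -3+7=4, -3+10=7
a = 5: 5+5=10, 5+7=12, 5+10=15
a = 7: 7+7=14, 7+10=17
a = 10: 10+10=20
Distinct sums: {-12, -9, -6, -1, 1, 2, 4, 7, 10, 12, 14, 15, 17, 20}
|A + A| = 14

|A + A| = 14


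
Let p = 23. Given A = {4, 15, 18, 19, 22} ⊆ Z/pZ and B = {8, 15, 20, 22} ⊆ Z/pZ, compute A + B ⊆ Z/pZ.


Work in Z/23Z: reduce every sum a + b modulo 23.
Enumerate all 20 pairs:
a = 4: 4+8=12, 4+15=19, 4+20=1, 4+22=3
a = 15: 15+8=0, 15+15=7, 15+20=12, 15+22=14
a = 18: 18+8=3, 18+15=10, 18+20=15, 18+22=17
a = 19: 19+8=4, 19+15=11, 19+20=16, 19+22=18
a = 22: 22+8=7, 22+15=14, 22+20=19, 22+22=21
Distinct residues collected: {0, 1, 3, 4, 7, 10, 11, 12, 14, 15, 16, 17, 18, 19, 21}
|A + B| = 15 (out of 23 total residues).

A + B = {0, 1, 3, 4, 7, 10, 11, 12, 14, 15, 16, 17, 18, 19, 21}


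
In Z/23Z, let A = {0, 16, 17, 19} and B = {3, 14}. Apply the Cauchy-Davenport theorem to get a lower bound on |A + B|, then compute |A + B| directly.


Cauchy-Davenport: |A + B| ≥ min(p, |A| + |B| - 1) for A, B nonempty in Z/pZ.
|A| = 4, |B| = 2, p = 23.
CD lower bound = min(23, 4 + 2 - 1) = min(23, 5) = 5.
Compute A + B mod 23 directly:
a = 0: 0+3=3, 0+14=14
a = 16: 16+3=19, 16+14=7
a = 17: 17+3=20, 17+14=8
a = 19: 19+3=22, 19+14=10
A + B = {3, 7, 8, 10, 14, 19, 20, 22}, so |A + B| = 8.
Verify: 8 ≥ 5? Yes ✓.

CD lower bound = 5, actual |A + B| = 8.


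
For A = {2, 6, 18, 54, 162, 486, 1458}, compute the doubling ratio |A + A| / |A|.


|A| = 7.
Compute A + A by enumerating all 49 pairs.
A + A = {4, 8, 12, 20, 24, 36, 56, 60, 72, 108, 164, 168, 180, 216, 324, 488, 492, 504, 540, 648, 972, 1460, 1464, 1476, 1512, 1620, 1944, 2916}, so |A + A| = 28.
K = |A + A| / |A| = 28/7 = 4/1 ≈ 4.0000.
Reference: AP of size 7 gives K = 13/7 ≈ 1.8571; a fully generic set of size 7 gives K ≈ 4.0000.

|A| = 7, |A + A| = 28, K = 28/7 = 4/1.


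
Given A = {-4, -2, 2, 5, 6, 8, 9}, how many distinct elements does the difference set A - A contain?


A - A = {a - a' : a, a' ∈ A}; |A| = 7.
Bounds: 2|A|-1 ≤ |A - A| ≤ |A|² - |A| + 1, i.e. 13 ≤ |A - A| ≤ 43.
Note: 0 ∈ A - A always (from a - a). The set is symmetric: if d ∈ A - A then -d ∈ A - A.
Enumerate nonzero differences d = a - a' with a > a' (then include -d):
Positive differences: {1, 2, 3, 4, 6, 7, 8, 9, 10, 11, 12, 13}
Full difference set: {0} ∪ (positive diffs) ∪ (negative diffs).
|A - A| = 1 + 2·12 = 25 (matches direct enumeration: 25).

|A - A| = 25


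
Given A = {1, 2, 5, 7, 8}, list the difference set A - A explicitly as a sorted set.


A - A = {a - a' : a, a' ∈ A}.
Compute a - a' for each ordered pair (a, a'):
a = 1: 1-1=0, 1-2=-1, 1-5=-4, 1-7=-6, 1-8=-7
a = 2: 2-1=1, 2-2=0, 2-5=-3, 2-7=-5, 2-8=-6
a = 5: 5-1=4, 5-2=3, 5-5=0, 5-7=-2, 5-8=-3
a = 7: 7-1=6, 7-2=5, 7-5=2, 7-7=0, 7-8=-1
a = 8: 8-1=7, 8-2=6, 8-5=3, 8-7=1, 8-8=0
Collecting distinct values (and noting 0 appears from a-a):
A - A = {-7, -6, -5, -4, -3, -2, -1, 0, 1, 2, 3, 4, 5, 6, 7}
|A - A| = 15

A - A = {-7, -6, -5, -4, -3, -2, -1, 0, 1, 2, 3, 4, 5, 6, 7}


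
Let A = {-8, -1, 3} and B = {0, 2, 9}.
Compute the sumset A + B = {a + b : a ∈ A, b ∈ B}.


A + B = {a + b : a ∈ A, b ∈ B}.
Enumerate all |A|·|B| = 3·3 = 9 pairs (a, b) and collect distinct sums.
a = -8: -8+0=-8, -8+2=-6, -8+9=1
a = -1: -1+0=-1, -1+2=1, -1+9=8
a = 3: 3+0=3, 3+2=5, 3+9=12
Collecting distinct sums: A + B = {-8, -6, -1, 1, 3, 5, 8, 12}
|A + B| = 8

A + B = {-8, -6, -1, 1, 3, 5, 8, 12}


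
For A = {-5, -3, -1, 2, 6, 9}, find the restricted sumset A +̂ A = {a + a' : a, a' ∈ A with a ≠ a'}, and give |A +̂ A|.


Restricted sumset: A +̂ A = {a + a' : a ∈ A, a' ∈ A, a ≠ a'}.
Equivalently, take A + A and drop any sum 2a that is achievable ONLY as a + a for a ∈ A (i.e. sums representable only with equal summands).
Enumerate pairs (a, a') with a < a' (symmetric, so each unordered pair gives one sum; this covers all a ≠ a'):
  -5 + -3 = -8
  -5 + -1 = -6
  -5 + 2 = -3
  -5 + 6 = 1
  -5 + 9 = 4
  -3 + -1 = -4
  -3 + 2 = -1
  -3 + 6 = 3
  -3 + 9 = 6
  -1 + 2 = 1
  -1 + 6 = 5
  -1 + 9 = 8
  2 + 6 = 8
  2 + 9 = 11
  6 + 9 = 15
Collected distinct sums: {-8, -6, -4, -3, -1, 1, 3, 4, 5, 6, 8, 11, 15}
|A +̂ A| = 13
(Reference bound: |A +̂ A| ≥ 2|A| - 3 for |A| ≥ 2, with |A| = 6 giving ≥ 9.)

|A +̂ A| = 13


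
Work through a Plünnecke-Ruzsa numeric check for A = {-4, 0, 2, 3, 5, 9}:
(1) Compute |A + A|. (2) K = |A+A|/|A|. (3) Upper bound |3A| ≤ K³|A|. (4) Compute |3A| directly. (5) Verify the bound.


|A| = 6.
Step 1: Compute A + A by enumerating all 36 pairs.
A + A = {-8, -4, -2, -1, 0, 1, 2, 3, 4, 5, 6, 7, 8, 9, 10, 11, 12, 14, 18}, so |A + A| = 19.
Step 2: Doubling constant K = |A + A|/|A| = 19/6 = 19/6 ≈ 3.1667.
Step 3: Plünnecke-Ruzsa gives |3A| ≤ K³·|A| = (3.1667)³ · 6 ≈ 190.5278.
Step 4: Compute 3A = A + A + A directly by enumerating all triples (a,b,c) ∈ A³; |3A| = 32.
Step 5: Check 32 ≤ 190.5278? Yes ✓.

K = 19/6, Plünnecke-Ruzsa bound K³|A| ≈ 190.5278, |3A| = 32, inequality holds.
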